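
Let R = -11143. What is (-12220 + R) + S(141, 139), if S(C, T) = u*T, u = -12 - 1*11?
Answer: -26560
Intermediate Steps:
u = -23 (u = -12 - 11 = -23)
S(C, T) = -23*T
(-12220 + R) + S(141, 139) = (-12220 - 11143) - 23*139 = -23363 - 3197 = -26560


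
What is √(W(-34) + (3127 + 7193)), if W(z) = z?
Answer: √10286 ≈ 101.42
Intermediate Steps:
√(W(-34) + (3127 + 7193)) = √(-34 + (3127 + 7193)) = √(-34 + 10320) = √10286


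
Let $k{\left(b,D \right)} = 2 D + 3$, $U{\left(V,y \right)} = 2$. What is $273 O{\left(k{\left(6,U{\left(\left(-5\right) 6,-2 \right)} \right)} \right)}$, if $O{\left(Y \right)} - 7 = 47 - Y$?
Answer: $12831$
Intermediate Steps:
$k{\left(b,D \right)} = 3 + 2 D$
$O{\left(Y \right)} = 54 - Y$ ($O{\left(Y \right)} = 7 - \left(-47 + Y\right) = 54 - Y$)
$273 O{\left(k{\left(6,U{\left(\left(-5\right) 6,-2 \right)} \right)} \right)} = 273 \left(54 - \left(3 + 2 \cdot 2\right)\right) = 273 \left(54 - \left(3 + 4\right)\right) = 273 \left(54 - 7\right) = 273 \cdot 47 = 12831$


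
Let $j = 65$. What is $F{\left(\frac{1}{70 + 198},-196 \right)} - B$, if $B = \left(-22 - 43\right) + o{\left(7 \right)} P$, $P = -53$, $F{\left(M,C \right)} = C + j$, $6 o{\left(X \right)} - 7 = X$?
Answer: $\frac{173}{3} \approx 57.667$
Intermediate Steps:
$o{\left(X \right)} = \frac{7}{6} + \frac{X}{6}$
$F{\left(M,C \right)} = 65 + C$ ($F{\left(M,C \right)} = C + 65 = 65 + C$)
$B = - \frac{566}{3}$ ($B = \left(-22 - 43\right) + \left(\frac{7}{6} + \frac{1}{6} \cdot 7\right) \left(-53\right) = \left(-22 - 43\right) + \left(\frac{7}{6} + \frac{7}{6}\right) \left(-53\right) = -65 + \frac{7}{3} \left(-53\right) = -65 - \frac{371}{3} = - \frac{566}{3} \approx -188.67$)
$F{\left(\frac{1}{70 + 198},-196 \right)} - B = \left(65 - 196\right) - - \frac{566}{3} = -131 + \frac{566}{3} = \frac{173}{3}$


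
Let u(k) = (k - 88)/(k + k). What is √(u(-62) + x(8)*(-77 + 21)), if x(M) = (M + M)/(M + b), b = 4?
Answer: I*√2541318/186 ≈ 8.5707*I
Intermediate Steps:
u(k) = (-88 + k)/(2*k) (u(k) = (-88 + k)/((2*k)) = (-88 + k)*(1/(2*k)) = (-88 + k)/(2*k))
x(M) = 2*M/(4 + M) (x(M) = (M + M)/(M + 4) = (2*M)/(4 + M) = 2*M/(4 + M))
√(u(-62) + x(8)*(-77 + 21)) = √((½)*(-88 - 62)/(-62) + (2*8/(4 + 8))*(-77 + 21)) = √((½)*(-1/62)*(-150) + (2*8/12)*(-56)) = √(75/62 + (2*8*(1/12))*(-56)) = √(75/62 + (4/3)*(-56)) = √(75/62 - 224/3) = √(-13663/186) = I*√2541318/186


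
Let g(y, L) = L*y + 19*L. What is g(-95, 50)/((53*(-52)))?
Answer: 950/689 ≈ 1.3788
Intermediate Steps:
g(y, L) = 19*L + L*y
g(-95, 50)/((53*(-52))) = (50*(19 - 95))/((53*(-52))) = (50*(-76))/(-2756) = -3800*(-1/2756) = 950/689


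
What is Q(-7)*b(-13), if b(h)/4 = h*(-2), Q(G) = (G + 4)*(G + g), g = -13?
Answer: 6240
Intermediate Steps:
Q(G) = (-13 + G)*(4 + G) (Q(G) = (G + 4)*(G - 13) = (4 + G)*(-13 + G) = (-13 + G)*(4 + G))
b(h) = -8*h (b(h) = 4*(h*(-2)) = 4*(-2*h) = -8*h)
Q(-7)*b(-13) = (-52 + (-7)**2 - 9*(-7))*(-8*(-13)) = (-52 + 49 + 63)*104 = 60*104 = 6240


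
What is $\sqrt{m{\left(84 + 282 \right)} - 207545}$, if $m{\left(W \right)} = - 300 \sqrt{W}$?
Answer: $\sqrt{-207545 - 300 \sqrt{366}} \approx 461.83 i$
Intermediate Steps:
$\sqrt{m{\left(84 + 282 \right)} - 207545} = \sqrt{- 300 \sqrt{84 + 282} - 207545} = \sqrt{- 300 \sqrt{366} - 207545} = \sqrt{-207545 - 300 \sqrt{366}}$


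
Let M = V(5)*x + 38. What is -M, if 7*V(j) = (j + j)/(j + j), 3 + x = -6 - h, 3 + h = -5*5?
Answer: -285/7 ≈ -40.714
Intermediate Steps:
h = -28 (h = -3 - 5*5 = -3 - 25 = -28)
x = 19 (x = -3 + (-6 - 1*(-28)) = -3 + (-6 + 28) = -3 + 22 = 19)
V(j) = ⅐ (V(j) = ((j + j)/(j + j))/7 = ((2*j)/((2*j)))/7 = ((2*j)*(1/(2*j)))/7 = (⅐)*1 = ⅐)
M = 285/7 (M = (⅐)*19 + 38 = 19/7 + 38 = 285/7 ≈ 40.714)
-M = -1*285/7 = -285/7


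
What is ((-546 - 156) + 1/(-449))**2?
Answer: 99350409601/201601 ≈ 4.9281e+5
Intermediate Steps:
((-546 - 156) + 1/(-449))**2 = (-702 - 1/449)**2 = (-315199/449)**2 = 99350409601/201601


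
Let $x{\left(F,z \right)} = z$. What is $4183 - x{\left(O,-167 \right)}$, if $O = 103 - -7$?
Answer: $4350$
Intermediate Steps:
$O = 110$ ($O = 103 + 7 = 110$)
$4183 - x{\left(O,-167 \right)} = 4183 - -167 = 4183 + 167 = 4350$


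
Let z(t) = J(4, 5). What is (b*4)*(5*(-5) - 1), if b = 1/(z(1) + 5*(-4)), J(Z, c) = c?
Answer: 104/15 ≈ 6.9333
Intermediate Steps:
z(t) = 5
b = -1/15 (b = 1/(5 + 5*(-4)) = 1/(5 - 20) = 1/(-15) = -1/15 ≈ -0.066667)
(b*4)*(5*(-5) - 1) = (-1/15*4)*(5*(-5) - 1) = -4*(-25 - 1)/15 = -4/15*(-26) = 104/15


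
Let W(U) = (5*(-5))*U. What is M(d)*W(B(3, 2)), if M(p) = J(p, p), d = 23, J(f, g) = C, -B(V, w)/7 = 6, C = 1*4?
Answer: 4200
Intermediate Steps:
C = 4
B(V, w) = -42 (B(V, w) = -7*6 = -42)
J(f, g) = 4
W(U) = -25*U
M(p) = 4
M(d)*W(B(3, 2)) = 4*(-25*(-42)) = 4*1050 = 4200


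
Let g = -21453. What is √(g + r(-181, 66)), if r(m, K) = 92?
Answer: I*√21361 ≈ 146.15*I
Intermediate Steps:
√(g + r(-181, 66)) = √(-21453 + 92) = √(-21361) = I*√21361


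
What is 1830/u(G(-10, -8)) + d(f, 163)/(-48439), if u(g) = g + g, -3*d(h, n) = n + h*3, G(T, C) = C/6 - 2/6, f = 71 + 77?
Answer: -79778426/145317 ≈ -549.00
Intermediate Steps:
f = 148
G(T, C) = -⅓ + C/6 (G(T, C) = C*(⅙) - 2*⅙ = C/6 - ⅓ = -⅓ + C/6)
d(h, n) = -h - n/3 (d(h, n) = -(n + h*3)/3 = -(n + 3*h)/3 = -h - n/3)
u(g) = 2*g
1830/u(G(-10, -8)) + d(f, 163)/(-48439) = 1830/((2*(-⅓ + (⅙)*(-8)))) + (-1*148 - ⅓*163)/(-48439) = 1830/((2*(-⅓ - 4/3))) + (-148 - 163/3)*(-1/48439) = 1830/((2*(-5/3))) - 607/3*(-1/48439) = 1830/(-10/3) + 607/145317 = 1830*(-3/10) + 607/145317 = -549 + 607/145317 = -79778426/145317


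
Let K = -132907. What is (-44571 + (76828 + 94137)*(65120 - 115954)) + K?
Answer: -8691012288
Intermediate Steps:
(-44571 + (76828 + 94137)*(65120 - 115954)) + K = (-44571 + (76828 + 94137)*(65120 - 115954)) - 132907 = (-44571 + 170965*(-50834)) - 132907 = (-44571 - 8690834810) - 132907 = -8690879381 - 132907 = -8691012288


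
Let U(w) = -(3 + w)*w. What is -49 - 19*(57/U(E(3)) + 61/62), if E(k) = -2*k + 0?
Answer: -700/93 ≈ -7.5269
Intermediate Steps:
E(k) = -2*k
U(w) = -w*(3 + w)
-49 - 19*(57/U(E(3)) + 61/62) = -49 - 19*(57/((-(-2*3)*(3 - 2*3))) + 61/62) = -49 - 19*(57/((-1*(-6)*(3 - 6))) + 61*(1/62)) = -49 - 19*(57/((-1*(-6)*(-3))) + 61/62) = -49 - 19*(57/(-18) + 61/62) = -49 - 19*(57*(-1/18) + 61/62) = -49 - 19*(-19/6 + 61/62) = -49 - 19*(-203/93) = -49 + 3857/93 = -700/93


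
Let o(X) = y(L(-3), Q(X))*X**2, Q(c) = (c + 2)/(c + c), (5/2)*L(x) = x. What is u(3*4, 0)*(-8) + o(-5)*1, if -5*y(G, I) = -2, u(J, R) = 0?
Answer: 10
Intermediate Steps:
L(x) = 2*x/5
Q(c) = (2 + c)/(2*c) (Q(c) = (2 + c)/((2*c)) = (2 + c)*(1/(2*c)) = (2 + c)/(2*c))
y(G, I) = 2/5 (y(G, I) = -1/5*(-2) = 2/5)
o(X) = 2*X**2/5
u(3*4, 0)*(-8) + o(-5)*1 = 0*(-8) + ((2/5)*(-5)**2)*1 = 0 + ((2/5)*25)*1 = 0 + 10*1 = 0 + 10 = 10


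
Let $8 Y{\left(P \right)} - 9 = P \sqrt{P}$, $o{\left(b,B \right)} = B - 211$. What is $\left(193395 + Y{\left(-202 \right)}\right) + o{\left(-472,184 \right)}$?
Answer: $\frac{1546953}{8} - \frac{101 i \sqrt{202}}{4} \approx 1.9337 \cdot 10^{5} - 358.87 i$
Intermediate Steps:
$o{\left(b,B \right)} = -211 + B$
$Y{\left(P \right)} = \frac{9}{8} + \frac{P^{\frac{3}{2}}}{8}$ ($Y{\left(P \right)} = \frac{9}{8} + \frac{P \sqrt{P}}{8} = \frac{9}{8} + \frac{P^{\frac{3}{2}}}{8}$)
$\left(193395 + Y{\left(-202 \right)}\right) + o{\left(-472,184 \right)} = \left(193395 + \left(\frac{9}{8} + \frac{\left(-202\right)^{\frac{3}{2}}}{8}\right)\right) + \left(-211 + 184\right) = \left(193395 + \left(\frac{9}{8} + \frac{\left(-202\right) i \sqrt{202}}{8}\right)\right) - 27 = \left(193395 + \left(\frac{9}{8} - \frac{101 i \sqrt{202}}{4}\right)\right) - 27 = \left(\frac{1547169}{8} - \frac{101 i \sqrt{202}}{4}\right) - 27 = \frac{1546953}{8} - \frac{101 i \sqrt{202}}{4}$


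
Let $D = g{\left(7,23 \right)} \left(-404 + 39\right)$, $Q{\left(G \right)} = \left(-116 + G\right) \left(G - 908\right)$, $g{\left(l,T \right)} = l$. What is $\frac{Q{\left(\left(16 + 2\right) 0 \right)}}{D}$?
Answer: $- \frac{105328}{2555} \approx -41.224$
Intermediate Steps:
$Q{\left(G \right)} = \left(-908 + G\right) \left(-116 + G\right)$ ($Q{\left(G \right)} = \left(-116 + G\right) \left(-908 + G\right) = \left(-908 + G\right) \left(-116 + G\right)$)
$D = -2555$ ($D = 7 \left(-404 + 39\right) = 7 \left(-365\right) = -2555$)
$\frac{Q{\left(\left(16 + 2\right) 0 \right)}}{D} = \frac{105328 + \left(\left(16 + 2\right) 0\right)^{2} - 1024 \left(16 + 2\right) 0}{-2555} = \left(105328 + \left(18 \cdot 0\right)^{2} - 1024 \cdot 18 \cdot 0\right) \left(- \frac{1}{2555}\right) = \left(105328 + 0^{2} - 0\right) \left(- \frac{1}{2555}\right) = \left(105328 + 0 + 0\right) \left(- \frac{1}{2555}\right) = 105328 \left(- \frac{1}{2555}\right) = - \frac{105328}{2555}$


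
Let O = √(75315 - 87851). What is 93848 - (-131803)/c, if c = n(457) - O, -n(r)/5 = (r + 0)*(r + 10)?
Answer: 803487239505071/8561592117 + 1982*I*√3134/8561592117 ≈ 93848.0 + 1.296e-5*I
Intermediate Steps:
O = 2*I*√3134 (O = √(-12536) = 2*I*√3134 ≈ 111.96*I)
n(r) = -5*r*(10 + r) (n(r) = -5*(r + 0)*(r + 10) = -5*r*(10 + r))
c = -1067095 - 2*I*√3134 (c = -5*457*(10 + 457) - 2*I*√3134 = -5*457*467 - 2*I*√3134 = -1067095 - 2*I*√3134 ≈ -1.0671e+6 - 111.96*I)
93848 - (-131803)/c = 93848 - (-131803)/(-1067095 - 2*I*√3134) = 93848 + 131803/(-1067095 - 2*I*√3134)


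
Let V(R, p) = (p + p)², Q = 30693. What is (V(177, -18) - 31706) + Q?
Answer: 283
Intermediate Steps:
V(R, p) = 4*p² (V(R, p) = (2*p)² = 4*p²)
(V(177, -18) - 31706) + Q = (4*(-18)² - 31706) + 30693 = (4*324 - 31706) + 30693 = (1296 - 31706) + 30693 = -30410 + 30693 = 283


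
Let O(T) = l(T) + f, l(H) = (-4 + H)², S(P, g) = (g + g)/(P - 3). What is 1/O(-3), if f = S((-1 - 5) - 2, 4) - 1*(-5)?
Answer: 11/586 ≈ 0.018771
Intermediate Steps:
S(P, g) = 2*g/(-3 + P) (S(P, g) = (2*g)/(-3 + P) = 2*g/(-3 + P))
f = 47/11 (f = 2*4/(-3 + ((-1 - 5) - 2)) - 1*(-5) = 2*4/(-3 + (-6 - 2)) + 5 = 2*4/(-3 - 8) + 5 = 2*4/(-11) + 5 = 2*4*(-1/11) + 5 = -8/11 + 5 = 47/11 ≈ 4.2727)
O(T) = 47/11 + (-4 + T)² (O(T) = (-4 + T)² + 47/11 = 47/11 + (-4 + T)²)
1/O(-3) = 1/(47/11 + (-4 - 3)²) = 1/(47/11 + (-7)²) = 1/(47/11 + 49) = 1/(586/11) = 11/586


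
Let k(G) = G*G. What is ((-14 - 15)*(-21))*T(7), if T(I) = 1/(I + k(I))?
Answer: 87/8 ≈ 10.875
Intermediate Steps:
k(G) = G²
T(I) = 1/(I + I²)
((-14 - 15)*(-21))*T(7) = ((-14 - 15)*(-21))*(1/(7*(1 + 7))) = (-29*(-21))*((⅐)/8) = 609*((⅐)*(⅛)) = 609*(1/56) = 87/8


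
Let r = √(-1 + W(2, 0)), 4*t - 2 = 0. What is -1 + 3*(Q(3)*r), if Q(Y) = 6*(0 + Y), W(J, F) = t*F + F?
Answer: -1 + 54*I ≈ -1.0 + 54.0*I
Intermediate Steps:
t = ½ (t = ½ + (¼)*0 = ½ + 0 = ½ ≈ 0.50000)
W(J, F) = 3*F/2 (W(J, F) = F/2 + F = 3*F/2)
r = I (r = √(-1 + (3/2)*0) = √(-1 + 0) = √(-1) = I ≈ 1.0*I)
Q(Y) = 6*Y
-1 + 3*(Q(3)*r) = -1 + 3*((6*3)*I) = -1 + 3*(18*I) = -1 + 54*I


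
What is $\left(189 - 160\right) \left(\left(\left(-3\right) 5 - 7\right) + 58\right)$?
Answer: $1044$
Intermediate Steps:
$\left(189 - 160\right) \left(\left(\left(-3\right) 5 - 7\right) + 58\right) = 29 \left(\left(-15 - 7\right) + 58\right) = 29 \left(-22 + 58\right) = 29 \cdot 36 = 1044$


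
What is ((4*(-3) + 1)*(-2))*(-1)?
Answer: -22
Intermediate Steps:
((4*(-3) + 1)*(-2))*(-1) = ((-12 + 1)*(-2))*(-1) = -11*(-2)*(-1) = 22*(-1) = -22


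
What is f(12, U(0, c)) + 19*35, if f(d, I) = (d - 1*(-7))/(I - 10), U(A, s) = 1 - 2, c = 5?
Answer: 7296/11 ≈ 663.27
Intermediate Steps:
U(A, s) = -1
f(d, I) = (7 + d)/(-10 + I) (f(d, I) = (d + 7)/(-10 + I) = (7 + d)/(-10 + I))
f(12, U(0, c)) + 19*35 = (7 + 12)/(-10 - 1) + 19*35 = 19/(-11) + 665 = -1/11*19 + 665 = -19/11 + 665 = 7296/11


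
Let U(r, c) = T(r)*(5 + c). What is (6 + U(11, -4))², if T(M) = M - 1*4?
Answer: 169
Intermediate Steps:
T(M) = -4 + M (T(M) = M - 4 = -4 + M)
U(r, c) = (-4 + r)*(5 + c)
(6 + U(11, -4))² = (6 + (-4 + 11)*(5 - 4))² = (6 + 7*1)² = (6 + 7)² = 13² = 169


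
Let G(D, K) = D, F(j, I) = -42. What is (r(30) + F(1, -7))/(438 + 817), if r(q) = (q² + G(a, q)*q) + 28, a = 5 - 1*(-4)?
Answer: 1156/1255 ≈ 0.92112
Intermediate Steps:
a = 9 (a = 5 + 4 = 9)
r(q) = 28 + q² + 9*q (r(q) = (q² + 9*q) + 28 = 28 + q² + 9*q)
(r(30) + F(1, -7))/(438 + 817) = ((28 + 30² + 9*30) - 42)/(438 + 817) = ((28 + 900 + 270) - 42)/1255 = (1198 - 42)*(1/1255) = 1156*(1/1255) = 1156/1255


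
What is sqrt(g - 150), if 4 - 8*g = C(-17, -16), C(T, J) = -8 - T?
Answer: I*sqrt(2410)/4 ≈ 12.273*I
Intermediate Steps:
g = -5/8 (g = 1/2 - (-8 - 1*(-17))/8 = 1/2 - (-8 + 17)/8 = 1/2 - 1/8*9 = 1/2 - 9/8 = -5/8 ≈ -0.62500)
sqrt(g - 150) = sqrt(-5/8 - 150) = sqrt(-1205/8) = I*sqrt(2410)/4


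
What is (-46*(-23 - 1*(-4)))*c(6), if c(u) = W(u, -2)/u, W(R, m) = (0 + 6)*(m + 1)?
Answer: -874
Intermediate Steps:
W(R, m) = 6 + 6*m (W(R, m) = 6*(1 + m) = 6 + 6*m)
c(u) = -6/u (c(u) = (6 + 6*(-2))/u = (6 - 12)/u = -6/u)
(-46*(-23 - 1*(-4)))*c(6) = (-46*(-23 - 1*(-4)))*(-6/6) = (-46*(-23 + 4))*(-6*⅙) = -46*(-19)*(-1) = 874*(-1) = -874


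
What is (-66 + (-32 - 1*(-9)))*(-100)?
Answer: 8900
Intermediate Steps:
(-66 + (-32 - 1*(-9)))*(-100) = (-66 + (-32 + 9))*(-100) = (-66 - 23)*(-100) = -89*(-100) = 8900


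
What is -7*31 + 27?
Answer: -190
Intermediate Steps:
-7*31 + 27 = -217 + 27 = -190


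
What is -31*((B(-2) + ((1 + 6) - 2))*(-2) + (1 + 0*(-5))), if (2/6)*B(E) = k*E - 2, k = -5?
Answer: 1767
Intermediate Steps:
B(E) = -6 - 15*E (B(E) = 3*(-5*E - 2) = 3*(-2 - 5*E) = -6 - 15*E)
-31*((B(-2) + ((1 + 6) - 2))*(-2) + (1 + 0*(-5))) = -31*(((-6 - 15*(-2)) + ((1 + 6) - 2))*(-2) + (1 + 0*(-5))) = -31*(((-6 + 30) + (7 - 2))*(-2) + (1 + 0)) = -31*((24 + 5)*(-2) + 1) = -31*(29*(-2) + 1) = -31*(-58 + 1) = -31*(-57) = 1767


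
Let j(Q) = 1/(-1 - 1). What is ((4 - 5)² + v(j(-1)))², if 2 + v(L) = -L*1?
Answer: ¼ ≈ 0.25000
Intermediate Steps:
j(Q) = -½ (j(Q) = 1/(-2) = -½)
v(L) = -2 - L (v(L) = -2 - L*1 = -2 - L)
((4 - 5)² + v(j(-1)))² = ((4 - 5)² + (-2 - 1*(-½)))² = ((-1)² + (-2 + ½))² = (1 - 3/2)² = (-½)² = ¼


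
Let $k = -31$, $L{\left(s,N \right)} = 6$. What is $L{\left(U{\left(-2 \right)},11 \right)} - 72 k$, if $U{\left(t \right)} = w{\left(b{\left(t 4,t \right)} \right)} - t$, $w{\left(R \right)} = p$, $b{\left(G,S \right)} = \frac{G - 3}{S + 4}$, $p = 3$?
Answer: $2238$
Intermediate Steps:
$b{\left(G,S \right)} = \frac{-3 + G}{4 + S}$
$w{\left(R \right)} = 3$
$U{\left(t \right)} = 3 - t$
$L{\left(U{\left(-2 \right)},11 \right)} - 72 k = 6 - -2232 = 6 + 2232 = 2238$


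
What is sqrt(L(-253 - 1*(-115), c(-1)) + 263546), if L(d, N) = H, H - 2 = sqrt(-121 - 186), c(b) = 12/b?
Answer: sqrt(263548 + I*sqrt(307)) ≈ 513.37 + 0.017*I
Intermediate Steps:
H = 2 + I*sqrt(307) (H = 2 + sqrt(-121 - 186) = 2 + sqrt(-307) = 2 + I*sqrt(307) ≈ 2.0 + 17.521*I)
L(d, N) = 2 + I*sqrt(307)
sqrt(L(-253 - 1*(-115), c(-1)) + 263546) = sqrt((2 + I*sqrt(307)) + 263546) = sqrt(263548 + I*sqrt(307))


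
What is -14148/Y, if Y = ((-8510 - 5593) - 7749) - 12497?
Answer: 14148/34349 ≈ 0.41189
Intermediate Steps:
Y = -34349 (Y = (-14103 - 7749) - 12497 = -21852 - 12497 = -34349)
-14148/Y = -14148/(-34349) = -14148*(-1/34349) = 14148/34349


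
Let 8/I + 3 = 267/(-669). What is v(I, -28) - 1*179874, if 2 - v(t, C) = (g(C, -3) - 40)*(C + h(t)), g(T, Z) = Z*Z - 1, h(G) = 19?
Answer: -180160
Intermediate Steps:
I = -892/379 (I = 8/(-3 + 267/(-669)) = 8/(-3 + 267*(-1/669)) = 8/(-3 - 89/223) = 8/(-758/223) = 8*(-223/758) = -892/379 ≈ -2.3536)
g(T, Z) = -1 + Z² (g(T, Z) = Z² - 1 = -1 + Z²)
v(t, C) = 610 + 32*C (v(t, C) = 2 - ((-1 + (-3)²) - 40)*(C + 19) = 2 - ((-1 + 9) - 40)*(19 + C) = 2 - (8 - 40)*(19 + C) = 2 - (-32)*(19 + C) = 2 - (-608 - 32*C) = 2 + (608 + 32*C) = 610 + 32*C)
v(I, -28) - 1*179874 = (610 + 32*(-28)) - 1*179874 = (610 - 896) - 179874 = -286 - 179874 = -180160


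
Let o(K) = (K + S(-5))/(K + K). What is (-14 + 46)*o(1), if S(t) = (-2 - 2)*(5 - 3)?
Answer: -112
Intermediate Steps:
S(t) = -8 (S(t) = -4*2 = -8)
o(K) = (-8 + K)/(2*K) (o(K) = (K - 8)/(K + K) = (-8 + K)/((2*K)) = (-8 + K)*(1/(2*K)) = (-8 + K)/(2*K))
(-14 + 46)*o(1) = (-14 + 46)*((1/2)*(-8 + 1)/1) = 32*((1/2)*1*(-7)) = 32*(-7/2) = -112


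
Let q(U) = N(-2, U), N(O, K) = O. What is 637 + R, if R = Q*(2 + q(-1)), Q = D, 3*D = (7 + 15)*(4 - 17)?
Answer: 637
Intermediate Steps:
D = -286/3 (D = ((7 + 15)*(4 - 17))/3 = (22*(-13))/3 = (⅓)*(-286) = -286/3 ≈ -95.333)
Q = -286/3 ≈ -95.333
q(U) = -2
R = 0 (R = -286*(2 - 2)/3 = -286/3*0 = 0)
637 + R = 637 + 0 = 637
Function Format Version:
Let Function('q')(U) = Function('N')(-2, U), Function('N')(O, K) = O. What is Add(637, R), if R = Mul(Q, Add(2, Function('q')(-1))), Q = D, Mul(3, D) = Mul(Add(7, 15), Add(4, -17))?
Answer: 637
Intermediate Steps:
D = Rational(-286, 3) (D = Mul(Rational(1, 3), Mul(Add(7, 15), Add(4, -17))) = Mul(Rational(1, 3), Mul(22, -13)) = Mul(Rational(1, 3), -286) = Rational(-286, 3) ≈ -95.333)
Q = Rational(-286, 3) ≈ -95.333
Function('q')(U) = -2
R = 0 (R = Mul(Rational(-286, 3), Add(2, -2)) = Mul(Rational(-286, 3), 0) = 0)
Add(637, R) = Add(637, 0) = 637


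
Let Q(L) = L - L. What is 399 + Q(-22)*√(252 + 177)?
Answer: 399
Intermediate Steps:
Q(L) = 0
399 + Q(-22)*√(252 + 177) = 399 + 0*√(252 + 177) = 399 + 0*√429 = 399 + 0 = 399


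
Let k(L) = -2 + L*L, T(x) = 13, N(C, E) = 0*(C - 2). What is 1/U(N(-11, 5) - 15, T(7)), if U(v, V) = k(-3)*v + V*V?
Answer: 1/64 ≈ 0.015625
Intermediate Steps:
N(C, E) = 0 (N(C, E) = 0*(-2 + C) = 0)
k(L) = -2 + L**2
U(v, V) = V**2 + 7*v (U(v, V) = (-2 + (-3)**2)*v + V*V = (-2 + 9)*v + V**2 = 7*v + V**2 = V**2 + 7*v)
1/U(N(-11, 5) - 15, T(7)) = 1/(13**2 + 7*(0 - 15)) = 1/(169 + 7*(-15)) = 1/(169 - 105) = 1/64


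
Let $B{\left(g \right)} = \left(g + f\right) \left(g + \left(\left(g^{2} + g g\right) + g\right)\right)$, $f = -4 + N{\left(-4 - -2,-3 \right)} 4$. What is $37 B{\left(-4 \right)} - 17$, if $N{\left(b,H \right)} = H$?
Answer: $-17777$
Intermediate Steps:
$f = -16$ ($f = -4 - 12 = -16$)
$B{\left(g \right)} = \left(-16 + g\right) \left(2 g + 2 g^{2}\right)$ ($B{\left(g \right)} = \left(g - 16\right) \left(g + \left(\left(g^{2} + g g\right) + g\right)\right) = \left(-16 + g\right) \left(g + \left(\left(g^{2} + g^{2}\right) + g\right)\right) = \left(-16 + g\right) \left(g + \left(2 g^{2} + g\right)\right) = \left(-16 + g\right) \left(g + \left(g + 2 g^{2}\right)\right) = \left(-16 + g\right) \left(2 g + 2 g^{2}\right)$)
$37 B{\left(-4 \right)} - 17 = 37 \cdot 2 \left(-4\right) \left(-16 + \left(-4\right)^{2} - -60\right) - 17 = 37 \cdot 2 \left(-4\right) \left(-16 + 16 + 60\right) - 17 = 37 \cdot 2 \left(-4\right) 60 - 17 = 37 \left(-480\right) - 17 = -17760 - 17 = -17777$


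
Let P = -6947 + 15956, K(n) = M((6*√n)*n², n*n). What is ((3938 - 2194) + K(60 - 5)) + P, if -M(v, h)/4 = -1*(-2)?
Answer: 10745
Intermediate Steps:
M(v, h) = -8 (M(v, h) = -(-4)*(-2) = -4*2 = -8)
K(n) = -8
P = 9009
((3938 - 2194) + K(60 - 5)) + P = ((3938 - 2194) - 8) + 9009 = (1744 - 8) + 9009 = 1736 + 9009 = 10745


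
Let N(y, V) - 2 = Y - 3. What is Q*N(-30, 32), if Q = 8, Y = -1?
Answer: -16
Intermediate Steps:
N(y, V) = -2 (N(y, V) = 2 + (-1 - 3) = 2 - 4 = -2)
Q*N(-30, 32) = 8*(-2) = -16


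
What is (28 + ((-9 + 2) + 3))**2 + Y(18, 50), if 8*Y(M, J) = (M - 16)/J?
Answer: 115201/200 ≈ 576.00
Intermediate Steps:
Y(M, J) = (-16 + M)/(8*J) (Y(M, J) = ((M - 16)/J)/8 = ((-16 + M)/J)/8 = (-16 + M)/(8*J))
(28 + ((-9 + 2) + 3))**2 + Y(18, 50) = (28 + ((-9 + 2) + 3))**2 + (1/8)*(-16 + 18)/50 = (28 + (-7 + 3))**2 + (1/8)*(1/50)*2 = (28 - 4)**2 + 1/200 = 24**2 + 1/200 = 576 + 1/200 = 115201/200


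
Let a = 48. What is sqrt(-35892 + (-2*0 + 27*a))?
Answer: 186*I ≈ 186.0*I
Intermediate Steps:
sqrt(-35892 + (-2*0 + 27*a)) = sqrt(-35892 + (-2*0 + 27*48)) = sqrt(-35892 + (0 + 1296)) = sqrt(-35892 + 1296) = sqrt(-34596) = 186*I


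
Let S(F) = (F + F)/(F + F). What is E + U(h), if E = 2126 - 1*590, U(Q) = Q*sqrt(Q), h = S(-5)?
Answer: 1537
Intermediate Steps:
S(F) = 1 (S(F) = (2*F)/((2*F)) = (2*F)*(1/(2*F)) = 1)
h = 1
U(Q) = Q**(3/2)
E = 1536 (E = 2126 - 590 = 1536)
E + U(h) = 1536 + 1**(3/2) = 1536 + 1 = 1537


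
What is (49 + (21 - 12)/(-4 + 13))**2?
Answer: 2500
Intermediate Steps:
(49 + (21 - 12)/(-4 + 13))**2 = (49 + 9/9)**2 = (49 + 9*(1/9))**2 = (49 + 1)**2 = 50**2 = 2500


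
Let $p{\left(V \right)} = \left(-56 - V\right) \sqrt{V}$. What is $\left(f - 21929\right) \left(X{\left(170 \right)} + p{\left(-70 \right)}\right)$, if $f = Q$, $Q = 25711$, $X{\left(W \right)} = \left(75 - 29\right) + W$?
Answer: $816912 + 52948 i \sqrt{70} \approx 8.1691 \cdot 10^{5} + 4.43 \cdot 10^{5} i$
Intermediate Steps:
$p{\left(V \right)} = \sqrt{V} \left(-56 - V\right)$
$X{\left(W \right)} = 46 + W$
$f = 25711$
$\left(f - 21929\right) \left(X{\left(170 \right)} + p{\left(-70 \right)}\right) = \left(25711 - 21929\right) \left(\left(46 + 170\right) + \sqrt{-70} \left(-56 - -70\right)\right) = 3782 \left(216 + i \sqrt{70} \left(-56 + 70\right)\right) = 3782 \left(216 + i \sqrt{70} \cdot 14\right) = 3782 \left(216 + 14 i \sqrt{70}\right) = 816912 + 52948 i \sqrt{70}$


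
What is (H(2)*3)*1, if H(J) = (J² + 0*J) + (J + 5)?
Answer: 33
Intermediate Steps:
H(J) = 5 + J + J² (H(J) = (J² + 0) + (5 + J) = J² + (5 + J) = 5 + J + J²)
(H(2)*3)*1 = ((5 + 2 + 2²)*3)*1 = ((5 + 2 + 4)*3)*1 = (11*3)*1 = 33*1 = 33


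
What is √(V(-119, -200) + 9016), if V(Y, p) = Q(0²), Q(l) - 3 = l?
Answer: √9019 ≈ 94.968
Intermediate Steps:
Q(l) = 3 + l
V(Y, p) = 3 (V(Y, p) = 3 + 0² = 3 + 0 = 3)
√(V(-119, -200) + 9016) = √(3 + 9016) = √9019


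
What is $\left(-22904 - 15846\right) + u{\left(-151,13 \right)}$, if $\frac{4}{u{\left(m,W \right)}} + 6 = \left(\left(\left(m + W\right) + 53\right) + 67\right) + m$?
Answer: $- \frac{6781254}{175} \approx -38750.0$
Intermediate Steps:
$u{\left(m,W \right)} = \frac{4}{114 + W + 2 m}$ ($u{\left(m,W \right)} = \frac{4}{-6 + \left(\left(\left(\left(m + W\right) + 53\right) + 67\right) + m\right)} = \frac{4}{-6 + \left(\left(\left(\left(W + m\right) + 53\right) + 67\right) + m\right)} = \frac{4}{-6 + \left(\left(\left(53 + W + m\right) + 67\right) + m\right)} = \frac{4}{-6 + \left(\left(120 + W + m\right) + m\right)} = \frac{4}{-6 + \left(120 + W + 2 m\right)} = \frac{4}{114 + W + 2 m}$)
$\left(-22904 - 15846\right) + u{\left(-151,13 \right)} = \left(-22904 - 15846\right) + \frac{4}{114 + 13 + 2 \left(-151\right)} = -38750 + \frac{4}{114 + 13 - 302} = -38750 + \frac{4}{-175} = -38750 + 4 \left(- \frac{1}{175}\right) = -38750 - \frac{4}{175} = - \frac{6781254}{175}$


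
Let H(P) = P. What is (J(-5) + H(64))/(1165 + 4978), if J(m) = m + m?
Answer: 54/6143 ≈ 0.0087905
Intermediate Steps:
J(m) = 2*m
(J(-5) + H(64))/(1165 + 4978) = (2*(-5) + 64)/(1165 + 4978) = (-10 + 64)/6143 = 54*(1/6143) = 54/6143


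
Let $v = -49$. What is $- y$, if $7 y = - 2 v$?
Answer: $-14$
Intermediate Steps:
$y = 14$ ($y = \frac{\left(-2\right) \left(-49\right)}{7} = \frac{1}{7} \cdot 98 = 14$)
$- y = \left(-1\right) 14 = -14$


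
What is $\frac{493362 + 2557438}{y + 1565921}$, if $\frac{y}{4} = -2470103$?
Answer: $- \frac{3050800}{8314491} \approx -0.36693$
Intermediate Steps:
$y = -9880412$ ($y = 4 \left(-2470103\right) = -9880412$)
$\frac{493362 + 2557438}{y + 1565921} = \frac{493362 + 2557438}{-9880412 + 1565921} = \frac{3050800}{-8314491} = 3050800 \left(- \frac{1}{8314491}\right) = - \frac{3050800}{8314491}$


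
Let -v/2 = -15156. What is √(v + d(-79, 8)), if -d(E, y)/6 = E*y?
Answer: 14*√174 ≈ 184.67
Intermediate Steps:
v = 30312 (v = -2*(-15156) = 30312)
d(E, y) = -6*E*y
√(v + d(-79, 8)) = √(30312 - 6*(-79)*8) = √(30312 + 3792) = √34104 = 14*√174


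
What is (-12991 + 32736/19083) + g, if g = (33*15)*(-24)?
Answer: -158193519/6361 ≈ -24869.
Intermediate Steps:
g = -11880 (g = 495*(-24) = -11880)
(-12991 + 32736/19083) + g = (-12991 + 32736/19083) - 11880 = (-12991 + 32736*(1/19083)) - 11880 = (-12991 + 10912/6361) - 11880 = -82624839/6361 - 11880 = -158193519/6361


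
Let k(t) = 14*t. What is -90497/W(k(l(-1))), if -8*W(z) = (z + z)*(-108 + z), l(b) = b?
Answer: 90497/427 ≈ 211.94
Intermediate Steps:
W(z) = -z*(-108 + z)/4 (W(z) = -(z + z)*(-108 + z)/8 = -2*z*(-108 + z)/8 = -z*(-108 + z)/4)
-90497/W(k(l(-1))) = -90497*(-2/(7*(108 - 14*(-1)))) = -90497*(-2/(7*(108 - 1*(-14)))) = -90497*(-2/(7*(108 + 14))) = -90497/((¼)*(-14)*122) = -90497/(-427) = -90497*(-1/427) = 90497/427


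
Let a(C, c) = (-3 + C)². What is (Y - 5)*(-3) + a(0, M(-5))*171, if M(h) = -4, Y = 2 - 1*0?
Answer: 1548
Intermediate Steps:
Y = 2 (Y = 2 + 0 = 2)
(Y - 5)*(-3) + a(0, M(-5))*171 = (2 - 5)*(-3) + (-3 + 0)²*171 = -3*(-3) + (-3)²*171 = 9 + 9*171 = 9 + 1539 = 1548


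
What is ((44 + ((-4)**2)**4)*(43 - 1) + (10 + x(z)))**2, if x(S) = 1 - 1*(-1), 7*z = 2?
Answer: 7586565114384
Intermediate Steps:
z = 2/7 (z = (1/7)*2 = 2/7 ≈ 0.28571)
x(S) = 2 (x(S) = 1 + 1 = 2)
((44 + ((-4)**2)**4)*(43 - 1) + (10 + x(z)))**2 = ((44 + ((-4)**2)**4)*(43 - 1) + (10 + 2))**2 = ((44 + 16**4)*42 + 12)**2 = ((44 + 65536)*42 + 12)**2 = (65580*42 + 12)**2 = (2754360 + 12)**2 = 2754372**2 = 7586565114384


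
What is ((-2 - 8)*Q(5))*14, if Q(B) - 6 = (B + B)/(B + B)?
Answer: -980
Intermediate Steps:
Q(B) = 7 (Q(B) = 6 + (B + B)/(B + B) = 6 + (2*B)/((2*B)) = 6 + (2*B)*(1/(2*B)) = 6 + 1 = 7)
((-2 - 8)*Q(5))*14 = ((-2 - 8)*7)*14 = -10*7*14 = -70*14 = -980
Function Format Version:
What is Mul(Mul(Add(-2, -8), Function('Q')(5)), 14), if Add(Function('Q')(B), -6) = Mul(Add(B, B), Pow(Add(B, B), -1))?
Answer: -980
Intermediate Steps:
Function('Q')(B) = 7 (Function('Q')(B) = Add(6, Mul(Add(B, B), Pow(Add(B, B), -1))) = Add(6, Mul(Mul(2, B), Pow(Mul(2, B), -1))) = Add(6, Mul(Mul(2, B), Mul(Rational(1, 2), Pow(B, -1)))) = Add(6, 1) = 7)
Mul(Mul(Add(-2, -8), Function('Q')(5)), 14) = Mul(Mul(Add(-2, -8), 7), 14) = Mul(Mul(-10, 7), 14) = Mul(-70, 14) = -980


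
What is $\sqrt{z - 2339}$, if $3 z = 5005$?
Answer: $\frac{2 i \sqrt{1509}}{3} \approx 25.897 i$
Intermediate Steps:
$z = \frac{5005}{3}$ ($z = \frac{1}{3} \cdot 5005 = \frac{5005}{3} \approx 1668.3$)
$\sqrt{z - 2339} = \sqrt{\frac{5005}{3} - 2339} = \sqrt{- \frac{2012}{3}} = \frac{2 i \sqrt{1509}}{3}$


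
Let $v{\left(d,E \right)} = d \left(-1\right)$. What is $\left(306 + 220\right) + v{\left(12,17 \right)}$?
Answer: $514$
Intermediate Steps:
$v{\left(d,E \right)} = - d$
$\left(306 + 220\right) + v{\left(12,17 \right)} = \left(306 + 220\right) - 12 = 526 - 12 = 514$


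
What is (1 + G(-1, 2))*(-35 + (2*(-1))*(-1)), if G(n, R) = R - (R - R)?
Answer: -99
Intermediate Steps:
G(n, R) = R (G(n, R) = R - 1*0 = R + 0 = R)
(1 + G(-1, 2))*(-35 + (2*(-1))*(-1)) = (1 + 2)*(-35 + (2*(-1))*(-1)) = 3*(-35 - 2*(-1)) = 3*(-35 + 2) = 3*(-33) = -99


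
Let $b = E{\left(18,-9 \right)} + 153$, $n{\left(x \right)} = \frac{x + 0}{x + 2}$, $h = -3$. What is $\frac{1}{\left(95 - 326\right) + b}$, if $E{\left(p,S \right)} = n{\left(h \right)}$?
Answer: $- \frac{1}{75} \approx -0.013333$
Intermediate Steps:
$n{\left(x \right)} = \frac{x}{2 + x}$
$E{\left(p,S \right)} = 3$ ($E{\left(p,S \right)} = - \frac{3}{2 - 3} = - \frac{3}{-1} = \left(-3\right) \left(-1\right) = 3$)
$b = 156$ ($b = 3 + 153 = 156$)
$\frac{1}{\left(95 - 326\right) + b} = \frac{1}{\left(95 - 326\right) + 156} = \frac{1}{-231 + 156} = \frac{1}{-75} = - \frac{1}{75}$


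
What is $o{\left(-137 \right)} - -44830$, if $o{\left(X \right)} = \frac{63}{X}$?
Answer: $\frac{6141647}{137} \approx 44830.0$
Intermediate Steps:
$o{\left(-137 \right)} - -44830 = \frac{63}{-137} - -44830 = 63 \left(- \frac{1}{137}\right) + 44830 = - \frac{63}{137} + 44830 = \frac{6141647}{137}$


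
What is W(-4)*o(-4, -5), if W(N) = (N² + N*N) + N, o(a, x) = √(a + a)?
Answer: 56*I*√2 ≈ 79.196*I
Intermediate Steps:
o(a, x) = √2*√a (o(a, x) = √(2*a) = √2*√a)
W(N) = N + 2*N² (W(N) = (N² + N²) + N = 2*N² + N = N + 2*N²)
W(-4)*o(-4, -5) = (-4*(1 + 2*(-4)))*(√2*√(-4)) = (-4*(1 - 8))*(√2*(2*I)) = (-4*(-7))*(2*I*√2) = 28*(2*I*√2) = 56*I*√2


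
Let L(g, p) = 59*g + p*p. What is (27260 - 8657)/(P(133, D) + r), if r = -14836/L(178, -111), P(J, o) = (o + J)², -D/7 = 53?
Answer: 424576269/1292771176 ≈ 0.32842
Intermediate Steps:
D = -371 (D = -7*53 = -371)
P(J, o) = (J + o)²
L(g, p) = p² + 59*g (L(g, p) = 59*g + p² = p² + 59*g)
r = -14836/22823 (r = -14836/((-111)² + 59*178) = -14836/(12321 + 10502) = -14836/22823 ≈ -0.65005)
(27260 - 8657)/(P(133, D) + r) = (27260 - 8657)/((133 - 371)² - 14836/22823) = 18603/((-238)² - 14836/22823) = 18603/(56644 - 14836/22823) = 18603/(1292771176/22823) = 18603*(22823/1292771176) = 424576269/1292771176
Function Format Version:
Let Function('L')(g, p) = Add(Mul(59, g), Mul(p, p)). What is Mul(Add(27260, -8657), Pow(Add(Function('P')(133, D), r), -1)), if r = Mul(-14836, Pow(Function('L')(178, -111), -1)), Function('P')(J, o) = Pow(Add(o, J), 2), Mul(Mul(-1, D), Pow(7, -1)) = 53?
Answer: Rational(424576269, 1292771176) ≈ 0.32842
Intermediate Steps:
D = -371 (D = Mul(-7, 53) = -371)
Function('P')(J, o) = Pow(Add(J, o), 2)
Function('L')(g, p) = Add(Pow(p, 2), Mul(59, g)) (Function('L')(g, p) = Add(Mul(59, g), Pow(p, 2)) = Add(Pow(p, 2), Mul(59, g)))
r = Rational(-14836, 22823) (r = Mul(-14836, Pow(Add(Pow(-111, 2), Mul(59, 178)), -1)) = Mul(-14836, Pow(Add(12321, 10502), -1)) = Mul(-14836, Pow(22823, -1)) = Mul(-14836, Rational(1, 22823)) = Rational(-14836, 22823) ≈ -0.65005)
Mul(Add(27260, -8657), Pow(Add(Function('P')(133, D), r), -1)) = Mul(Add(27260, -8657), Pow(Add(Pow(Add(133, -371), 2), Rational(-14836, 22823)), -1)) = Mul(18603, Pow(Add(Pow(-238, 2), Rational(-14836, 22823)), -1)) = Mul(18603, Pow(Add(56644, Rational(-14836, 22823)), -1)) = Mul(18603, Pow(Rational(1292771176, 22823), -1)) = Mul(18603, Rational(22823, 1292771176)) = Rational(424576269, 1292771176)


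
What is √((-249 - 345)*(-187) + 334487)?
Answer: √445565 ≈ 667.51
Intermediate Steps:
√((-249 - 345)*(-187) + 334487) = √(-594*(-187) + 334487) = √(111078 + 334487) = √445565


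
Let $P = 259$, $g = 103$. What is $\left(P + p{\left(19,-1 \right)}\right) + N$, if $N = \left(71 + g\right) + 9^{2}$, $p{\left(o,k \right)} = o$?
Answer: $533$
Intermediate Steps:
$N = 255$ ($N = \left(71 + 103\right) + 9^{2} = 174 + 81 = 255$)
$\left(P + p{\left(19,-1 \right)}\right) + N = \left(259 + 19\right) + 255 = 278 + 255 = 533$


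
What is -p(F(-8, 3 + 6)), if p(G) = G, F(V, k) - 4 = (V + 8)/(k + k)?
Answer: -4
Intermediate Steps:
F(V, k) = 4 + (8 + V)/(2*k) (F(V, k) = 4 + (V + 8)/(k + k) = 4 + (8 + V)/((2*k)) = 4 + (8 + V)*(1/(2*k)) = 4 + (8 + V)/(2*k))
-p(F(-8, 3 + 6)) = -(8 - 8 + 8*(3 + 6))/(2*(3 + 6)) = -(8 - 8 + 8*9)/(2*9) = -(8 - 8 + 72)/(2*9) = -72/(2*9) = -1*4 = -4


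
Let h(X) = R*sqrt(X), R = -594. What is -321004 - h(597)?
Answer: -321004 + 594*sqrt(597) ≈ -3.0649e+5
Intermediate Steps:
h(X) = -594*sqrt(X)
-321004 - h(597) = -321004 - (-594)*sqrt(597) = -321004 + 594*sqrt(597)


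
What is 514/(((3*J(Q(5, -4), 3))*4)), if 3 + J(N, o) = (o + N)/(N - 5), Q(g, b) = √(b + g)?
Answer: -257/24 ≈ -10.708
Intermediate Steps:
J(N, o) = -3 + (N + o)/(-5 + N) (J(N, o) = -3 + (o + N)/(N - 5) = -3 + (N + o)/(-5 + N))
514/(((3*J(Q(5, -4), 3))*4)) = 514/(((3*((15 + 3 - 2*√(-4 + 5))/(-5 + √(-4 + 5))))*4)) = 514/(((3*((15 + 3 - 2*√1)/(-5 + √1)))*4)) = 514/(((3*((15 + 3 - 2*1)/(-5 + 1)))*4)) = 514/(((3*((15 + 3 - 2)/(-4)))*4)) = 514/(((3*(-¼*16))*4)) = 514/(((3*(-4))*4)) = 514/((-12*4)) = 514/(-48) = 514*(-1/48) = -257/24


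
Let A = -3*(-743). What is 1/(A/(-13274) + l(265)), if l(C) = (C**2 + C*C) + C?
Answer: 13274/1867848681 ≈ 7.1066e-6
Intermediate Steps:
l(C) = C + 2*C**2 (l(C) = (C**2 + C**2) + C = 2*C**2 + C = C + 2*C**2)
A = 2229
1/(A/(-13274) + l(265)) = 1/(2229/(-13274) + 265*(1 + 2*265)) = 1/(2229*(-1/13274) + 265*(1 + 530)) = 1/(-2229/13274 + 265*531) = 1/(-2229/13274 + 140715) = 1/(1867848681/13274) = 13274/1867848681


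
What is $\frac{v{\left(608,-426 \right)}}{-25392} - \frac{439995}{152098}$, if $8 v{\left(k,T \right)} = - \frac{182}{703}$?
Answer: $- \frac{15708321453781}{5430073816896} \approx -2.8928$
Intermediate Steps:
$v{\left(k,T \right)} = - \frac{91}{2812}$ ($v{\left(k,T \right)} = \frac{\left(-182\right) \frac{1}{703}}{8} = \frac{1}{8} \left(- \frac{182}{703}\right) = - \frac{91}{2812}$)
$\frac{v{\left(608,-426 \right)}}{-25392} - \frac{439995}{152098} = - \frac{91}{2812 \left(-25392\right)} - \frac{439995}{152098} = \left(- \frac{91}{2812}\right) \left(- \frac{1}{25392}\right) - \frac{439995}{152098} = \frac{91}{71402304} - \frac{439995}{152098} = - \frac{15708321453781}{5430073816896}$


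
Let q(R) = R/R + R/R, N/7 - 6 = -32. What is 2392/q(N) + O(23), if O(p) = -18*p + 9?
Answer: 791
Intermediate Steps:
O(p) = 9 - 18*p
N = -182 (N = 42 + 7*(-32) = 42 - 224 = -182)
q(R) = 2 (q(R) = 1 + 1 = 2)
2392/q(N) + O(23) = 2392/2 + (9 - 18*23) = 2392*(1/2) + (9 - 414) = 1196 - 405 = 791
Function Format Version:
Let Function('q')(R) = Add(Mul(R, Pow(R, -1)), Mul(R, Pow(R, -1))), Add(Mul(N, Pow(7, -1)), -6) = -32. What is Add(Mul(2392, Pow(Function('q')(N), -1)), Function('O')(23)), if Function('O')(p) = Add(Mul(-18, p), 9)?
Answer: 791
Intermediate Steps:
Function('O')(p) = Add(9, Mul(-18, p))
N = -182 (N = Add(42, Mul(7, -32)) = Add(42, -224) = -182)
Function('q')(R) = 2 (Function('q')(R) = Add(1, 1) = 2)
Add(Mul(2392, Pow(Function('q')(N), -1)), Function('O')(23)) = Add(Mul(2392, Pow(2, -1)), Add(9, Mul(-18, 23))) = Add(Mul(2392, Rational(1, 2)), Add(9, -414)) = Add(1196, -405) = 791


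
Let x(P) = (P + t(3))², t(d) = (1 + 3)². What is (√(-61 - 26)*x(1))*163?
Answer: 47107*I*√87 ≈ 4.3939e+5*I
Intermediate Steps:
t(d) = 16 (t(d) = 4² = 16)
x(P) = (16 + P)² (x(P) = (P + 16)² = (16 + P)²)
(√(-61 - 26)*x(1))*163 = (√(-61 - 26)*(16 + 1)²)*163 = (√(-87)*17²)*163 = ((I*√87)*289)*163 = (289*I*√87)*163 = 47107*I*√87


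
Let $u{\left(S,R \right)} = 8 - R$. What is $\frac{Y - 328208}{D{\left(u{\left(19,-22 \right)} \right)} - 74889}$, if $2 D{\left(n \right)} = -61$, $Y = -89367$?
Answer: $\frac{835150}{149839} \approx 5.5736$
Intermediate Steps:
$D{\left(n \right)} = - \frac{61}{2}$ ($D{\left(n \right)} = \frac{1}{2} \left(-61\right) = - \frac{61}{2}$)
$\frac{Y - 328208}{D{\left(u{\left(19,-22 \right)} \right)} - 74889} = \frac{-89367 - 328208}{- \frac{61}{2} - 74889} = - \frac{417575}{- \frac{61}{2} - 74889} = - \frac{417575}{- \frac{149839}{2}} = \left(-417575\right) \left(- \frac{2}{149839}\right) = \frac{835150}{149839}$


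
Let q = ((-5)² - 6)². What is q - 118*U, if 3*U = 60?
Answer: -1999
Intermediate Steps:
U = 20 (U = (⅓)*60 = 20)
q = 361 (q = (25 - 6)² = 19² = 361)
q - 118*U = 361 - 118*20 = 361 - 2360 = -1999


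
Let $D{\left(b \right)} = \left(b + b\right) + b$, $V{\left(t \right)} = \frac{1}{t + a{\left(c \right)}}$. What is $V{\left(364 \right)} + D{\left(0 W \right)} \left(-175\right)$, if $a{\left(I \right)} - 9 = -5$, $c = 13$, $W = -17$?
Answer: $\frac{1}{368} \approx 0.0027174$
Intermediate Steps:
$a{\left(I \right)} = 4$ ($a{\left(I \right)} = 9 - 5 = 4$)
$V{\left(t \right)} = \frac{1}{4 + t}$ ($V{\left(t \right)} = \frac{1}{t + 4} = \frac{1}{4 + t}$)
$D{\left(b \right)} = 3 b$ ($D{\left(b \right)} = 2 b + b = 3 b$)
$V{\left(364 \right)} + D{\left(0 W \right)} \left(-175\right) = \frac{1}{4 + 364} + 3 \cdot 0 \left(-17\right) \left(-175\right) = \frac{1}{368} + 3 \cdot 0 \left(-175\right) = \frac{1}{368} + 0 \left(-175\right) = \frac{1}{368} + 0 = \frac{1}{368}$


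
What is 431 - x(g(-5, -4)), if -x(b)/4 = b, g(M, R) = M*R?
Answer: 511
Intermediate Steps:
x(b) = -4*b
431 - x(g(-5, -4)) = 431 - (-4)*(-5*(-4)) = 431 - (-4)*20 = 431 - 1*(-80) = 431 + 80 = 511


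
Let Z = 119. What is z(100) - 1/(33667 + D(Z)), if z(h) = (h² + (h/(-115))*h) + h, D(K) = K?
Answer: 7780915777/777078 ≈ 10013.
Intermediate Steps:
z(h) = h + 114*h²/115 (z(h) = (h² + (h*(-1/115))*h) + h = (h² + (-h/115)*h) + h = (h² - h²/115) + h = 114*h²/115 + h = h + 114*h²/115)
z(100) - 1/(33667 + D(Z)) = (1/115)*100*(115 + 114*100) - 1/(33667 + 119) = (1/115)*100*(115 + 11400) - 1/33786 = (1/115)*100*11515 - 1*1/33786 = 230300/23 - 1/33786 = 7780915777/777078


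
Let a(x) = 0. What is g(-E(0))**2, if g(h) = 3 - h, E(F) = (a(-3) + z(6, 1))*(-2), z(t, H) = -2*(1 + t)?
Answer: 961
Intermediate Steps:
z(t, H) = -2 - 2*t
E(F) = 28 (E(F) = (0 + (-2 - 2*6))*(-2) = (0 + (-2 - 12))*(-2) = (0 - 14)*(-2) = -14*(-2) = 28)
g(-E(0))**2 = (3 - (-1)*28)**2 = (3 - 1*(-28))**2 = (3 + 28)**2 = 31**2 = 961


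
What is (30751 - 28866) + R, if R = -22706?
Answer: -20821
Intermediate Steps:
(30751 - 28866) + R = (30751 - 28866) - 22706 = 1885 - 22706 = -20821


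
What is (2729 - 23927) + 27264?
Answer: 6066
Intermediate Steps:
(2729 - 23927) + 27264 = -21198 + 27264 = 6066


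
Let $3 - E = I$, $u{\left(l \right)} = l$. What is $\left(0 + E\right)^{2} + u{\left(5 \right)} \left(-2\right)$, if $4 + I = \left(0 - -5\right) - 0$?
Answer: $-6$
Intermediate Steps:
$I = 1$ ($I = -4 + \left(\left(0 - -5\right) - 0\right) = -4 + \left(\left(0 + 5\right) + 0\right) = -4 + \left(5 + 0\right) = -4 + 5 = 1$)
$E = 2$ ($E = 3 - 1 = 2$)
$\left(0 + E\right)^{2} + u{\left(5 \right)} \left(-2\right) = \left(0 + 2\right)^{2} + 5 \left(-2\right) = 2^{2} - 10 = 4 - 10 = -6$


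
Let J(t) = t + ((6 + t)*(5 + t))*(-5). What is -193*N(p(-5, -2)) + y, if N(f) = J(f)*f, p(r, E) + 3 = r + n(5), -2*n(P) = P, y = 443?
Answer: -2172917/8 ≈ -2.7161e+5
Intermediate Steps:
n(P) = -P/2
p(r, E) = -11/2 + r (p(r, E) = -3 + (r - ½*5) = -3 + (r - 5/2) = -3 + (-5/2 + r) = -11/2 + r)
J(t) = t - 5*(5 + t)*(6 + t) (J(t) = t + ((5 + t)*(6 + t))*(-5) = t - 5*(5 + t)*(6 + t))
N(f) = f*(-150 - 54*f - 5*f²) (N(f) = (-150 - 54*f - 5*f²)*f = f*(-150 - 54*f - 5*f²))
-193*N(p(-5, -2)) + y = -(-193)*(-11/2 - 5)*(150 + 5*(-11/2 - 5)² + 54*(-11/2 - 5)) + 443 = -(-193)*(-21)*(150 + 5*(-21/2)² + 54*(-21/2))/2 + 443 = -(-193)*(-21)*(150 + 5*(441/4) - 567)/2 + 443 = -(-193)*(-21)*(150 + 2205/4 - 567)/2 + 443 = -(-193)*(-21)*537/(2*4) + 443 = -193*11277/8 + 443 = -2176461/8 + 443 = -2172917/8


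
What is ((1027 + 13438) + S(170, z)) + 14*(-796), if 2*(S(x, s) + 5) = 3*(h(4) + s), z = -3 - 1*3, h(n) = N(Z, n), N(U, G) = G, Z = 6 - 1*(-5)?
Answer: 3313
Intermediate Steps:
Z = 11 (Z = 6 + 5 = 11)
h(n) = n
z = -6 (z = -3 - 3 = -6)
S(x, s) = 1 + 3*s/2 (S(x, s) = -5 + (3*(4 + s))/2 = -5 + (12 + 3*s)/2 = -5 + (6 + 3*s/2) = 1 + 3*s/2)
((1027 + 13438) + S(170, z)) + 14*(-796) = ((1027 + 13438) + (1 + (3/2)*(-6))) + 14*(-796) = (14465 + (1 - 9)) - 11144 = (14465 - 8) - 11144 = 14457 - 11144 = 3313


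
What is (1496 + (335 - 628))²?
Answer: 1447209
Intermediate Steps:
(1496 + (335 - 628))² = (1496 - 293)² = 1203² = 1447209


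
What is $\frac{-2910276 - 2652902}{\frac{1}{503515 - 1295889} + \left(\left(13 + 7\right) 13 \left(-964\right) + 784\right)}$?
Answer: $\frac{4408117604572}{197979398145} \approx 22.266$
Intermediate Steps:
$\frac{-2910276 - 2652902}{\frac{1}{503515 - 1295889} + \left(\left(13 + 7\right) 13 \left(-964\right) + 784\right)} = - \frac{5563178}{\frac{1}{-792374} + \left(20 \cdot 13 \left(-964\right) + 784\right)} = - \frac{5563178}{- \frac{1}{792374} + \left(260 \left(-964\right) + 784\right)} = - \frac{5563178}{- \frac{1}{792374} + \left(-250640 + 784\right)} = - \frac{5563178}{- \frac{1}{792374} - 249856} = - \frac{5563178}{- \frac{197979398145}{792374}} = \left(-5563178\right) \left(- \frac{792374}{197979398145}\right) = \frac{4408117604572}{197979398145}$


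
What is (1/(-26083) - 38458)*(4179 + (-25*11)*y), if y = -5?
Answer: -5571217483310/26083 ≈ -2.1360e+8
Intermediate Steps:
(1/(-26083) - 38458)*(4179 + (-25*11)*y) = (1/(-26083) - 38458)*(4179 - 25*11*(-5)) = (-1/26083 - 38458)*(4179 - 275*(-5)) = -1003100015*(4179 + 1375)/26083 = -1003100015/26083*5554 = -5571217483310/26083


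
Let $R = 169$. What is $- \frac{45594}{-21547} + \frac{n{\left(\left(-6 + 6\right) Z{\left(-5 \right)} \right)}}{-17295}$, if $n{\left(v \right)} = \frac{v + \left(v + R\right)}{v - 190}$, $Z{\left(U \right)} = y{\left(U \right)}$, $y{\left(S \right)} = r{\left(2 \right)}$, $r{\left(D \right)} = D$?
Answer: $\frac{149827805143}{70804519350} \approx 2.1161$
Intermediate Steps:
$y{\left(S \right)} = 2$
$Z{\left(U \right)} = 2$
$n{\left(v \right)} = \frac{169 + 2 v}{-190 + v}$ ($n{\left(v \right)} = \frac{v + \left(v + 169\right)}{v - 190} = \frac{v + \left(169 + v\right)}{-190 + v} = \frac{169 + 2 v}{-190 + v}$)
$- \frac{45594}{-21547} + \frac{n{\left(\left(-6 + 6\right) Z{\left(-5 \right)} \right)}}{-17295} = - \frac{45594}{-21547} + \frac{\frac{1}{-190 + \left(-6 + 6\right) 2} \left(169 + 2 \left(-6 + 6\right) 2\right)}{-17295} = \left(-45594\right) \left(- \frac{1}{21547}\right) + \frac{169 + 2 \cdot 0 \cdot 2}{-190 + 0 \cdot 2} \left(- \frac{1}{17295}\right) = \frac{45594}{21547} + \frac{169 + 2 \cdot 0}{-190 + 0} \left(- \frac{1}{17295}\right) = \frac{45594}{21547} + \frac{169 + 0}{-190} \left(- \frac{1}{17295}\right) = \frac{45594}{21547} + \left(- \frac{1}{190}\right) 169 \left(- \frac{1}{17295}\right) = \frac{45594}{21547} - - \frac{169}{3286050} = \frac{45594}{21547} + \frac{169}{3286050} = \frac{149827805143}{70804519350}$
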